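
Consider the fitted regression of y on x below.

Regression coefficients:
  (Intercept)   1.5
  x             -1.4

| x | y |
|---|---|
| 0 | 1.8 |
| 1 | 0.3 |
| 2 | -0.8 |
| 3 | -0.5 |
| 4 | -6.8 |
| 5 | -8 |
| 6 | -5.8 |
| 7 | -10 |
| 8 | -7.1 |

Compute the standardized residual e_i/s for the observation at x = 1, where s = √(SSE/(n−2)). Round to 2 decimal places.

x=0: ŷ = 1.5 − 1.4·0 = 1.5; e = 1.8 − 1.5 = 0.3
x=1: ŷ = 1.5 − 1.4·1 = 0.1; e = 0.3 − 0.1 = 0.2
x=2: ŷ = 1.5 − 1.4·2 = -1.3; e = -0.8 − (-1.3) = 0.5
x=3: ŷ = 1.5 − 1.4·3 = -2.7; e = -0.5 − (-2.7) = 2.2
x=4: ŷ = 1.5 − 1.4·4 = -4.1; e = -6.8 − (-4.1) = -2.7
x=5: ŷ = 1.5 − 1.4·5 = -5.5; e = -8 − (-5.5) = -2.5
x=6: ŷ = 1.5 − 1.4·6 = -6.9; e = -5.8 − (-6.9) = 1.1
x=7: ŷ = 1.5 − 1.4·7 = -8.3; e = -10 − (-8.3) = -1.7
x=8: ŷ = 1.5 − 1.4·8 = -9.7; e = -7.1 − (-9.7) = 2.6
SSE = 0.09 + 0.04 + 0.25 + 4.84 + 7.29 + 6.25 + 1.21 + 2.89 + 6.76 = 29.62
s = √(29.62/7) = 2.05704
e/s = 0.2 / 2.05704 = 0.10

0.10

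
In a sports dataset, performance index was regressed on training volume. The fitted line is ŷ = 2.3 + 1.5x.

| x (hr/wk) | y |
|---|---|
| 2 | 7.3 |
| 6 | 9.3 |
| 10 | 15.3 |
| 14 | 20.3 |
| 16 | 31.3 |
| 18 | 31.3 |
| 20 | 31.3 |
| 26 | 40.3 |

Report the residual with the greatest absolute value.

e = 5

x=2: ŷ = 2.3 + 1.5·2 = 5.3; e = 7.3 − 5.3 = 2
x=6: ŷ = 2.3 + 1.5·6 = 11.3; e = 9.3 − 11.3 = -2
x=10: ŷ = 2.3 + 1.5·10 = 17.3; e = 15.3 − 17.3 = -2
x=14: ŷ = 2.3 + 1.5·14 = 23.3; e = 20.3 − 23.3 = -3
x=16: ŷ = 2.3 + 1.5·16 = 26.3; e = 31.3 − 26.3 = 5
x=18: ŷ = 2.3 + 1.5·18 = 29.3; e = 31.3 − 29.3 = 2
x=20: ŷ = 2.3 + 1.5·20 = 32.3; e = 31.3 − 32.3 = -1
x=26: ŷ = 2.3 + 1.5·26 = 41.3; e = 40.3 − 41.3 = -1
Largest |e| is 5 at x = 16, residual 5.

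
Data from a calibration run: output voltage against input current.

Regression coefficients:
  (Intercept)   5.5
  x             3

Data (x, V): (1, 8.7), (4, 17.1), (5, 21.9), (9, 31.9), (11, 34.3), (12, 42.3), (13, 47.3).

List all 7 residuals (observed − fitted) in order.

0.2, -0.4, 1.4, -0.6, -4.2, 0.8, 2.8

x=1: V̂ = 5.5 + 3·1 = 8.5; r = 8.7 − 8.5 = 0.2
x=4: V̂ = 5.5 + 3·4 = 17.5; r = 17.1 − 17.5 = -0.4
x=5: V̂ = 5.5 + 3·5 = 20.5; r = 21.9 − 20.5 = 1.4
x=9: V̂ = 5.5 + 3·9 = 32.5; r = 31.9 − 32.5 = -0.6
x=11: V̂ = 5.5 + 3·11 = 38.5; r = 34.3 − 38.5 = -4.2
x=12: V̂ = 5.5 + 3·12 = 41.5; r = 42.3 − 41.5 = 0.8
x=13: V̂ = 5.5 + 3·13 = 44.5; r = 47.3 − 44.5 = 2.8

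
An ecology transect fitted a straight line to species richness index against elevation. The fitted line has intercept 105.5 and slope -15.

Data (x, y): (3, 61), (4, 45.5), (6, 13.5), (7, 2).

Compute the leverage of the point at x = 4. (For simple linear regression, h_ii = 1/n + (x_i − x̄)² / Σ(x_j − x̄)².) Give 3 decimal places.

x̄ = (3 + 4 + 6 + 7)/4 = 5
Σ(x − x̄)² = 4 + 1 + 1 + 4 = 10
h = 1/4 + (-1)²/10 = 0.25 + 0.1 = 0.350

h = 0.350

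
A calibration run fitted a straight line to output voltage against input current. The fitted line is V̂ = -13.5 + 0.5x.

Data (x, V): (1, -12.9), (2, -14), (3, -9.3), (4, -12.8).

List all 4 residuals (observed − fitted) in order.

x=1: V̂ = -13.5 + 0.5·1 = -13; r = -12.9 − (-13) = 0.1
x=2: V̂ = -13.5 + 0.5·2 = -12.5; r = -14 − (-12.5) = -1.5
x=3: V̂ = -13.5 + 0.5·3 = -12; r = -9.3 − (-12) = 2.7
x=4: V̂ = -13.5 + 0.5·4 = -11.5; r = -12.8 − (-11.5) = -1.3

0.1, -1.5, 2.7, -1.3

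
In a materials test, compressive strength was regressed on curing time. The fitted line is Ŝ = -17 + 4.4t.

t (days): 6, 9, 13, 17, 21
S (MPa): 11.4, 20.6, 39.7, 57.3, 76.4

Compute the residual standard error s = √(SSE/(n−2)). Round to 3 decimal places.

s = 1.780

t=6: Ŝ = -17 + 4.4·6 = 9.4; r = 11.4 − 9.4 = 2
t=9: Ŝ = -17 + 4.4·9 = 22.6; r = 20.6 − 22.6 = -2
t=13: Ŝ = -17 + 4.4·13 = 40.2; r = 39.7 − 40.2 = -0.5
t=17: Ŝ = -17 + 4.4·17 = 57.8; r = 57.3 − 57.8 = -0.5
t=21: Ŝ = -17 + 4.4·21 = 75.4; r = 76.4 − 75.4 = 1
SSE = 4 + 4 + 0.25 + 0.25 + 1 = 9.5
s = √(9.5/3) = √3.16667 ≈ 1.780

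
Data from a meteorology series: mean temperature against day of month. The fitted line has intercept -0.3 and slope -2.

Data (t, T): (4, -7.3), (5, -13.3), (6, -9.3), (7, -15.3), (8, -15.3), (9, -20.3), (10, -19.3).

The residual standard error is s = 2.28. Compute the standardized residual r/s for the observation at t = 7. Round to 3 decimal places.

ŷ = -0.3 − 2·7 = -14.3
r = -15.3 − (-14.3) = -1
r/s = -1 / 2.28 = -0.439

-0.439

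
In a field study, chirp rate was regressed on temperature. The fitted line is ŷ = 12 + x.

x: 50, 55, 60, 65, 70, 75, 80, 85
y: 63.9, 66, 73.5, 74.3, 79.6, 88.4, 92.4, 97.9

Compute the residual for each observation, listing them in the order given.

x=50: ŷ = 12 + 50 = 62; r = 63.9 − 62 = 1.9
x=55: ŷ = 12 + 55 = 67; r = 66 − 67 = -1
x=60: ŷ = 12 + 60 = 72; r = 73.5 − 72 = 1.5
x=65: ŷ = 12 + 65 = 77; r = 74.3 − 77 = -2.7
x=70: ŷ = 12 + 70 = 82; r = 79.6 − 82 = -2.4
x=75: ŷ = 12 + 75 = 87; r = 88.4 − 87 = 1.4
x=80: ŷ = 12 + 80 = 92; r = 92.4 − 92 = 0.4
x=85: ŷ = 12 + 85 = 97; r = 97.9 − 97 = 0.9

1.9, -1, 1.5, -2.7, -2.4, 1.4, 0.4, 0.9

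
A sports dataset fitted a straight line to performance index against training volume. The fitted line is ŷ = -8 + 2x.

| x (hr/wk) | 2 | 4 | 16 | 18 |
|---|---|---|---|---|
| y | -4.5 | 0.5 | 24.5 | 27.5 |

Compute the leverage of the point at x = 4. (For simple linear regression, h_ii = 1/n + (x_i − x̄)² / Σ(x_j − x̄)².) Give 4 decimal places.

x̄ = (2 + 4 + 16 + 18)/4 = 10
Σ(x − x̄)² = 64 + 36 + 36 + 64 = 200
h = 1/4 + (-6)²/200 = 0.25 + 0.18 = 0.4300

h = 0.4300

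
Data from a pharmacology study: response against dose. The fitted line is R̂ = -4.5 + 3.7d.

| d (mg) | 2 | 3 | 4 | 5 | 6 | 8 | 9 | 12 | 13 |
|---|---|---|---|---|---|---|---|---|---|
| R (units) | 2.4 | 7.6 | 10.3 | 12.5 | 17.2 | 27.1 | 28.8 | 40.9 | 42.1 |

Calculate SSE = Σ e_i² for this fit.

SSE = 11

d=2: R̂ = -4.5 + 3.7·2 = 2.9; e = 2.4 − 2.9 = -0.5
d=3: R̂ = -4.5 + 3.7·3 = 6.6; e = 7.6 − 6.6 = 1
d=4: R̂ = -4.5 + 3.7·4 = 10.3; e = 10.3 − 10.3 = 0
d=5: R̂ = -4.5 + 3.7·5 = 14; e = 12.5 − 14 = -1.5
d=6: R̂ = -4.5 + 3.7·6 = 17.7; e = 17.2 − 17.7 = -0.5
d=8: R̂ = -4.5 + 3.7·8 = 25.1; e = 27.1 − 25.1 = 2
d=9: R̂ = -4.5 + 3.7·9 = 28.8; e = 28.8 − 28.8 = 0
d=12: R̂ = -4.5 + 3.7·12 = 39.9; e = 40.9 − 39.9 = 1
d=13: R̂ = -4.5 + 3.7·13 = 43.6; e = 42.1 − 43.6 = -1.5
SSE = 0.25 + 1 + 0 + 2.25 + 0.25 + 4 + 0 + 1 + 2.25 = 11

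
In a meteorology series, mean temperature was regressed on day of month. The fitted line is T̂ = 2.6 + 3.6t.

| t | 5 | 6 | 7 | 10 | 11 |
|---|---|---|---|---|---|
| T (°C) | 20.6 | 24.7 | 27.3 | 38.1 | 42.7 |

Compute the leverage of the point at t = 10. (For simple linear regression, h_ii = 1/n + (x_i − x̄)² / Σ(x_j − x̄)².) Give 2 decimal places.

h = 0.38

t̄ = (5 + 6 + 7 + 10 + 11)/5 = 7.8
Σ(t − t̄)² = 7.84 + 3.24 + 0.64 + 4.84 + 10.24 = 26.8
h = 1/5 + (2.2)²/26.8 = 0.2 + 0.180597 = 0.38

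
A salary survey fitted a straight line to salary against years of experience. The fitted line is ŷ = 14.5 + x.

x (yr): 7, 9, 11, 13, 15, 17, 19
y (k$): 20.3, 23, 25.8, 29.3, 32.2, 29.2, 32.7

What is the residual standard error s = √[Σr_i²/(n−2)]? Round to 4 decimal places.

s = 1.9100

x=7: ŷ = 14.5 + 7 = 21.5; r = 20.3 − 21.5 = -1.2
x=9: ŷ = 14.5 + 9 = 23.5; r = 23 − 23.5 = -0.5
x=11: ŷ = 14.5 + 11 = 25.5; r = 25.8 − 25.5 = 0.3
x=13: ŷ = 14.5 + 13 = 27.5; r = 29.3 − 27.5 = 1.8
x=15: ŷ = 14.5 + 15 = 29.5; r = 32.2 − 29.5 = 2.7
x=17: ŷ = 14.5 + 17 = 31.5; r = 29.2 − 31.5 = -2.3
x=19: ŷ = 14.5 + 19 = 33.5; r = 32.7 − 33.5 = -0.8
SSE = 1.44 + 0.25 + 0.09 + 3.24 + 7.29 + 5.29 + 0.64 = 18.24
s = √(18.24/5) = √3.648 ≈ 1.9100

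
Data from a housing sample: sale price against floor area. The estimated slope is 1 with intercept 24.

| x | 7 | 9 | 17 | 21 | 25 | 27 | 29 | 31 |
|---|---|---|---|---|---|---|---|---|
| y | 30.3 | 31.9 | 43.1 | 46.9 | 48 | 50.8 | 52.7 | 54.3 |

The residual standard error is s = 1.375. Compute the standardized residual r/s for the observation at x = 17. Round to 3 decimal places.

1.527

ŷ = 24 + 17 = 41
r = 43.1 − 41 = 2.1
r/s = 2.1 / 1.375 = 1.527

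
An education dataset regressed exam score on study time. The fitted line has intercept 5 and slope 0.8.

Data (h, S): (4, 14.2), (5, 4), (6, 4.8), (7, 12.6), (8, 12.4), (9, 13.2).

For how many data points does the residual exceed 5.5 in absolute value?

h=4: ŷ = 5 + 0.8·4 = 8.2; e = 14.2 − 8.2 = 6
h=5: ŷ = 5 + 0.8·5 = 9; e = 4 − 9 = -5
h=6: ŷ = 5 + 0.8·6 = 9.8; e = 4.8 − 9.8 = -5
h=7: ŷ = 5 + 0.8·7 = 10.6; e = 12.6 − 10.6 = 2
h=8: ŷ = 5 + 0.8·8 = 11.4; e = 12.4 − 11.4 = 1
h=9: ŷ = 5 + 0.8·9 = 12.2; e = 13.2 − 12.2 = 1
|e| > 5.5: h=4 (|e|=6) → 1

1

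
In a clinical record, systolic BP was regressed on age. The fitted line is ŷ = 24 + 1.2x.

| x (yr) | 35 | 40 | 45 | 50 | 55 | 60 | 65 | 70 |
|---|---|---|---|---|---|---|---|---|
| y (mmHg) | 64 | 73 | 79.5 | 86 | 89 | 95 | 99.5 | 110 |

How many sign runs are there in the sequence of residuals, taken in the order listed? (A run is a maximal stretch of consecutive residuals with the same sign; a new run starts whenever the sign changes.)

x=35: ŷ = 24 + 1.2·35 = 66; e = 64 − 66 = -2
x=40: ŷ = 24 + 1.2·40 = 72; e = 73 − 72 = 1
x=45: ŷ = 24 + 1.2·45 = 78; e = 79.5 − 78 = 1.5
x=50: ŷ = 24 + 1.2·50 = 84; e = 86 − 84 = 2
x=55: ŷ = 24 + 1.2·55 = 90; e = 89 − 90 = -1
x=60: ŷ = 24 + 1.2·60 = 96; e = 95 − 96 = -1
x=65: ŷ = 24 + 1.2·65 = 102; e = 99.5 − 102 = -2.5
x=70: ŷ = 24 + 1.2·70 = 108; e = 110 − 108 = 2
Signs: − + + + − − − +
Runs: −×1, +×3, −×3, +×1 → 4

4 runs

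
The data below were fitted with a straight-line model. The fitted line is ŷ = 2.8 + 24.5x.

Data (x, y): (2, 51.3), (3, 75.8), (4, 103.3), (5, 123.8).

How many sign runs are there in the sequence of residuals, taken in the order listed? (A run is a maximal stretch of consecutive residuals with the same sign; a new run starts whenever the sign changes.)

x=2: ŷ = 2.8 + 24.5·2 = 51.8; e = 51.3 − 51.8 = -0.5
x=3: ŷ = 2.8 + 24.5·3 = 76.3; e = 75.8 − 76.3 = -0.5
x=4: ŷ = 2.8 + 24.5·4 = 100.8; e = 103.3 − 100.8 = 2.5
x=5: ŷ = 2.8 + 24.5·5 = 125.3; e = 123.8 − 125.3 = -1.5
Signs: − − + −
Runs: −×2, +×1, −×1 → 3

3 runs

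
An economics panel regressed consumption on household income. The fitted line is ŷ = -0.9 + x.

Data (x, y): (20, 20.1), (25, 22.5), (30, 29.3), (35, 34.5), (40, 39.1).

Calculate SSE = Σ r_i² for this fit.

SSE = 3.76

x=20: ŷ = -0.9 + 20 = 19.1; r = 20.1 − 19.1 = 1
x=25: ŷ = -0.9 + 25 = 24.1; r = 22.5 − 24.1 = -1.6
x=30: ŷ = -0.9 + 30 = 29.1; r = 29.3 − 29.1 = 0.2
x=35: ŷ = -0.9 + 35 = 34.1; r = 34.5 − 34.1 = 0.4
x=40: ŷ = -0.9 + 40 = 39.1; r = 39.1 − 39.1 = 0
SSE = 1 + 2.56 + 0.04 + 0.16 + 0 = 3.76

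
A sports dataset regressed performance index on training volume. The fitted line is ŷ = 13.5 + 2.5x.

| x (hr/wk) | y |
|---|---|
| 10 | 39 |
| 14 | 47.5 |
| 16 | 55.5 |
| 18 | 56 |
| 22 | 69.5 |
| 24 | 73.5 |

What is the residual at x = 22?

r = 1

ŷ = 13.5 + 2.5·22 = 68.5
r = 69.5 − 68.5 = 1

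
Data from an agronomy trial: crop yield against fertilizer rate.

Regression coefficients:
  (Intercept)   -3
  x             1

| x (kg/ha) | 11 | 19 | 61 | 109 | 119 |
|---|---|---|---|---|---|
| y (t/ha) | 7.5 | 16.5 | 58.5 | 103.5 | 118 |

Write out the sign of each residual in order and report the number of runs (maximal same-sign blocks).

4 runs

x=11: ŷ = -3 + 11 = 8; e = 7.5 − 8 = -0.5
x=19: ŷ = -3 + 19 = 16; e = 16.5 − 16 = 0.5
x=61: ŷ = -3 + 61 = 58; e = 58.5 − 58 = 0.5
x=109: ŷ = -3 + 109 = 106; e = 103.5 − 106 = -2.5
x=119: ŷ = -3 + 119 = 116; e = 118 − 116 = 2
Signs: − + + − +
Runs: −×1, +×2, −×1, +×1 → 4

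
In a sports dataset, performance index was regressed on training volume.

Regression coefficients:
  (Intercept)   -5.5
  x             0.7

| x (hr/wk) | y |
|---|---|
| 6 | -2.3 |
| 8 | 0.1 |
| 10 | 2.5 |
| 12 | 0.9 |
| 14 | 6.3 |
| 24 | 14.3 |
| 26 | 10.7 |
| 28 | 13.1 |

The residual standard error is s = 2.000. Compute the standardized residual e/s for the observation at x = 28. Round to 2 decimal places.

-0.50

ŷ = -5.5 + 0.7·28 = 14.1
e = 13.1 − 14.1 = -1
e/s = -1 / 2.000 = -0.50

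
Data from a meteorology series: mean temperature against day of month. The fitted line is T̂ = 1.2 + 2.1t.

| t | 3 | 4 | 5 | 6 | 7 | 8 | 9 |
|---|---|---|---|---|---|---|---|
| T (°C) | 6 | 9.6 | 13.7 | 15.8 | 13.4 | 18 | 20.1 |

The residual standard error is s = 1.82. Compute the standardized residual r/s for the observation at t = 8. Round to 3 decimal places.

0.000

T̂ = 1.2 + 2.1·8 = 18
r = 18 − 18 = 0
r/s = 0 / 1.82 = 0.000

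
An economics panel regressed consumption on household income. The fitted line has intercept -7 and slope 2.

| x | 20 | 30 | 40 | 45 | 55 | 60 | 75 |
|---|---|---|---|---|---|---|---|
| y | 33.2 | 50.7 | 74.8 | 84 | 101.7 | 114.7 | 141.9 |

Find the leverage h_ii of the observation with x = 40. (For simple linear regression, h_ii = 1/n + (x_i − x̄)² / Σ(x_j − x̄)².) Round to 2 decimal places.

h = 0.16

x̄ = (20 + 30 + 40 + 45 + 55 + 60 + 75)/7 = 46.4286
Σ(x − x̄)² = 698.469 + 269.898 + 41.3265 + 2.04082 + 73.4694 + 184.184 + 816.327 = 2085.71
h = 1/7 + (-6.42857)²/2085.71 = 0.142857 + 0.0198141 = 0.16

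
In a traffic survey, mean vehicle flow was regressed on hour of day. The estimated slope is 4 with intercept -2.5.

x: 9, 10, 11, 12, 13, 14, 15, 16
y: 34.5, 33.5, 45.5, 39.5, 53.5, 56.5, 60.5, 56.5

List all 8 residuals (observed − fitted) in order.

1, -4, 4, -6, 4, 3, 3, -5

x=9: ŷ = -2.5 + 4·9 = 33.5; r = 34.5 − 33.5 = 1
x=10: ŷ = -2.5 + 4·10 = 37.5; r = 33.5 − 37.5 = -4
x=11: ŷ = -2.5 + 4·11 = 41.5; r = 45.5 − 41.5 = 4
x=12: ŷ = -2.5 + 4·12 = 45.5; r = 39.5 − 45.5 = -6
x=13: ŷ = -2.5 + 4·13 = 49.5; r = 53.5 − 49.5 = 4
x=14: ŷ = -2.5 + 4·14 = 53.5; r = 56.5 − 53.5 = 3
x=15: ŷ = -2.5 + 4·15 = 57.5; r = 60.5 − 57.5 = 3
x=16: ŷ = -2.5 + 4·16 = 61.5; r = 56.5 − 61.5 = -5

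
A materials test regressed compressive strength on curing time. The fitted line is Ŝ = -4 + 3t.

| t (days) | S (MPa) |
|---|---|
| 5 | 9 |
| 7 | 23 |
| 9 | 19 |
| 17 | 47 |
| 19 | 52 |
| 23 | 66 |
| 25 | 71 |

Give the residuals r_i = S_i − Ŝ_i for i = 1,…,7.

-2, 6, -4, 0, -1, 1, 0

t=5: Ŝ = -4 + 3·5 = 11; r = 9 − 11 = -2
t=7: Ŝ = -4 + 3·7 = 17; r = 23 − 17 = 6
t=9: Ŝ = -4 + 3·9 = 23; r = 19 − 23 = -4
t=17: Ŝ = -4 + 3·17 = 47; r = 47 − 47 = 0
t=19: Ŝ = -4 + 3·19 = 53; r = 52 − 53 = -1
t=23: Ŝ = -4 + 3·23 = 65; r = 66 − 65 = 1
t=25: Ŝ = -4 + 3·25 = 71; r = 71 − 71 = 0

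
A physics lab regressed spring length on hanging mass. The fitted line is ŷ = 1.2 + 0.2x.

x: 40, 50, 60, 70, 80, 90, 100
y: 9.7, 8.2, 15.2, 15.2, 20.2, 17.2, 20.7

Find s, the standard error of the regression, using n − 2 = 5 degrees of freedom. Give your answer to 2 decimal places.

s = 2.30

x=40: ŷ = 1.2 + 0.2·40 = 9.2; e = 9.7 − 9.2 = 0.5
x=50: ŷ = 1.2 + 0.2·50 = 11.2; e = 8.2 − 11.2 = -3
x=60: ŷ = 1.2 + 0.2·60 = 13.2; e = 15.2 − 13.2 = 2
x=70: ŷ = 1.2 + 0.2·70 = 15.2; e = 15.2 − 15.2 = 0
x=80: ŷ = 1.2 + 0.2·80 = 17.2; e = 20.2 − 17.2 = 3
x=90: ŷ = 1.2 + 0.2·90 = 19.2; e = 17.2 − 19.2 = -2
x=100: ŷ = 1.2 + 0.2·100 = 21.2; e = 20.7 − 21.2 = -0.5
SSE = 0.25 + 9 + 4 + 0 + 9 + 4 + 0.25 = 26.5
s = √(26.5/5) = √5.3 ≈ 2.30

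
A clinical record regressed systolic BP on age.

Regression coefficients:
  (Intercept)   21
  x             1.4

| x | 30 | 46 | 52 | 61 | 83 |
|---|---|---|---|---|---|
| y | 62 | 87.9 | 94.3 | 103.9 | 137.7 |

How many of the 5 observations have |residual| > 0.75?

3

x=30: ŷ = 21 + 1.4·30 = 63; r = 62 − 63 = -1
x=46: ŷ = 21 + 1.4·46 = 85.4; r = 87.9 − 85.4 = 2.5
x=52: ŷ = 21 + 1.4·52 = 93.8; r = 94.3 − 93.8 = 0.5
x=61: ŷ = 21 + 1.4·61 = 106.4; r = 103.9 − 106.4 = -2.5
x=83: ŷ = 21 + 1.4·83 = 137.2; r = 137.7 − 137.2 = 0.5
|r| > 0.75: x=30 (|r|=1), x=46 (|r|=2.5), x=61 (|r|=2.5) → 3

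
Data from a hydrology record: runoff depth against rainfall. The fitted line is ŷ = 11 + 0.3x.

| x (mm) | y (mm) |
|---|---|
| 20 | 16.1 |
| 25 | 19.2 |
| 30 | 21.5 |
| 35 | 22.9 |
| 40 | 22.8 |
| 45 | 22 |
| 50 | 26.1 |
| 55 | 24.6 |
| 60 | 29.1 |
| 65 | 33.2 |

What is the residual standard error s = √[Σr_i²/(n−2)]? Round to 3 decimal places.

x=20: ŷ = 11 + 0.3·20 = 17; r = 16.1 − 17 = -0.9
x=25: ŷ = 11 + 0.3·25 = 18.5; r = 19.2 − 18.5 = 0.7
x=30: ŷ = 11 + 0.3·30 = 20; r = 21.5 − 20 = 1.5
x=35: ŷ = 11 + 0.3·35 = 21.5; r = 22.9 − 21.5 = 1.4
x=40: ŷ = 11 + 0.3·40 = 23; r = 22.8 − 23 = -0.2
x=45: ŷ = 11 + 0.3·45 = 24.5; r = 22 − 24.5 = -2.5
x=50: ŷ = 11 + 0.3·50 = 26; r = 26.1 − 26 = 0.1
x=55: ŷ = 11 + 0.3·55 = 27.5; r = 24.6 − 27.5 = -2.9
x=60: ŷ = 11 + 0.3·60 = 29; r = 29.1 − 29 = 0.1
x=65: ŷ = 11 + 0.3·65 = 30.5; r = 33.2 − 30.5 = 2.7
SSE = 0.81 + 0.49 + 2.25 + 1.96 + 0.04 + 6.25 + 0.01 + 8.41 + 0.01 + 7.29 = 27.52
s = √(27.52/8) = √3.44 ≈ 1.855

s = 1.855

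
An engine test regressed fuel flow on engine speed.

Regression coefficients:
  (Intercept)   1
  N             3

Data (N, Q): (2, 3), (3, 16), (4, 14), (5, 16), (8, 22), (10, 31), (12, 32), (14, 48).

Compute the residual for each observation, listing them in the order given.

-4, 6, 1, 0, -3, 0, -5, 5

N=2: ŷ = 1 + 3·2 = 7; r = 3 − 7 = -4
N=3: ŷ = 1 + 3·3 = 10; r = 16 − 10 = 6
N=4: ŷ = 1 + 3·4 = 13; r = 14 − 13 = 1
N=5: ŷ = 1 + 3·5 = 16; r = 16 − 16 = 0
N=8: ŷ = 1 + 3·8 = 25; r = 22 − 25 = -3
N=10: ŷ = 1 + 3·10 = 31; r = 31 − 31 = 0
N=12: ŷ = 1 + 3·12 = 37; r = 32 − 37 = -5
N=14: ŷ = 1 + 3·14 = 43; r = 48 − 43 = 5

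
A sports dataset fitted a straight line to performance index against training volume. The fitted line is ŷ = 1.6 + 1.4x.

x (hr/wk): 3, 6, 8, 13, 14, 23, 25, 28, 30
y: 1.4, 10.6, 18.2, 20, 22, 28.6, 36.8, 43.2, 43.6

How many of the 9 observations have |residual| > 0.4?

x=3: ŷ = 1.6 + 1.4·3 = 5.8; e = 1.4 − 5.8 = -4.4
x=6: ŷ = 1.6 + 1.4·6 = 10; e = 10.6 − 10 = 0.6
x=8: ŷ = 1.6 + 1.4·8 = 12.8; e = 18.2 − 12.8 = 5.4
x=13: ŷ = 1.6 + 1.4·13 = 19.8; e = 20 − 19.8 = 0.2
x=14: ŷ = 1.6 + 1.4·14 = 21.2; e = 22 − 21.2 = 0.8
x=23: ŷ = 1.6 + 1.4·23 = 33.8; e = 28.6 − 33.8 = -5.2
x=25: ŷ = 1.6 + 1.4·25 = 36.6; e = 36.8 − 36.6 = 0.2
x=28: ŷ = 1.6 + 1.4·28 = 40.8; e = 43.2 − 40.8 = 2.4
x=30: ŷ = 1.6 + 1.4·30 = 43.6; e = 43.6 − 43.6 = 0
|e| > 0.4: x=3 (|e|=4.4), x=6 (|e|=0.6), x=8 (|e|=5.4), x=14 (|e|=0.8), x=23 (|e|=5.2), x=28 (|e|=2.4) → 6

6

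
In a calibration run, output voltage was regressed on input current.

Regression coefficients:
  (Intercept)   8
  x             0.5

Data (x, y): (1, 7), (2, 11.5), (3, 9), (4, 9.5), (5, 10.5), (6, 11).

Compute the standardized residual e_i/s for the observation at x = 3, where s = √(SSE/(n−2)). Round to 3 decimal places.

x=1: ŷ = 8 + 0.5·1 = 8.5; e = 7 − 8.5 = -1.5
x=2: ŷ = 8 + 0.5·2 = 9; e = 11.5 − 9 = 2.5
x=3: ŷ = 8 + 0.5·3 = 9.5; e = 9 − 9.5 = -0.5
x=4: ŷ = 8 + 0.5·4 = 10; e = 9.5 − 10 = -0.5
x=5: ŷ = 8 + 0.5·5 = 10.5; e = 10.5 − 10.5 = 0
x=6: ŷ = 8 + 0.5·6 = 11; e = 11 − 11 = 0
SSE = 2.25 + 6.25 + 0.25 + 0.25 + 0 + 0 = 9
s = √(9/4) = 1.5
e/s = -0.5 / 1.5 = -0.333

-0.333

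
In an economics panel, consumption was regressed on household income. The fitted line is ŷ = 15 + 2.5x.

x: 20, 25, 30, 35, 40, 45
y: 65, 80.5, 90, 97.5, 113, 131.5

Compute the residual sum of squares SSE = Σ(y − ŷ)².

x=20: ŷ = 15 + 2.5·20 = 65; e = 65 − 65 = 0
x=25: ŷ = 15 + 2.5·25 = 77.5; e = 80.5 − 77.5 = 3
x=30: ŷ = 15 + 2.5·30 = 90; e = 90 − 90 = 0
x=35: ŷ = 15 + 2.5·35 = 102.5; e = 97.5 − 102.5 = -5
x=40: ŷ = 15 + 2.5·40 = 115; e = 113 − 115 = -2
x=45: ŷ = 15 + 2.5·45 = 127.5; e = 131.5 − 127.5 = 4
SSE = 0 + 9 + 0 + 25 + 4 + 16 = 54

SSE = 54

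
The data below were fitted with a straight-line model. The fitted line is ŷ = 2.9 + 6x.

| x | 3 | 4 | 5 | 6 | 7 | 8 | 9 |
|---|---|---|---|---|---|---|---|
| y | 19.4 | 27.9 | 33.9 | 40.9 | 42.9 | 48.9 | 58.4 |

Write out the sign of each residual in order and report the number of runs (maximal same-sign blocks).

x=3: ŷ = 2.9 + 6·3 = 20.9; r = 19.4 − 20.9 = -1.5
x=4: ŷ = 2.9 + 6·4 = 26.9; r = 27.9 − 26.9 = 1
x=5: ŷ = 2.9 + 6·5 = 32.9; r = 33.9 − 32.9 = 1
x=6: ŷ = 2.9 + 6·6 = 38.9; r = 40.9 − 38.9 = 2
x=7: ŷ = 2.9 + 6·7 = 44.9; r = 42.9 − 44.9 = -2
x=8: ŷ = 2.9 + 6·8 = 50.9; r = 48.9 − 50.9 = -2
x=9: ŷ = 2.9 + 6·9 = 56.9; r = 58.4 − 56.9 = 1.5
Signs: − + + + − − +
Runs: −×1, +×3, −×2, +×1 → 4

4 runs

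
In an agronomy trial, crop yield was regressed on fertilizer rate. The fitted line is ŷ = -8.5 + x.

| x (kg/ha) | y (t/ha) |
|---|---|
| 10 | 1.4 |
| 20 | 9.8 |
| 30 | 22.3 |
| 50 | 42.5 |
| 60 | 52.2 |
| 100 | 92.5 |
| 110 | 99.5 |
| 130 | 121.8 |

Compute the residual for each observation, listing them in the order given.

x=10: ŷ = -8.5 + 10 = 1.5; r = 1.4 − 1.5 = -0.1
x=20: ŷ = -8.5 + 20 = 11.5; r = 9.8 − 11.5 = -1.7
x=30: ŷ = -8.5 + 30 = 21.5; r = 22.3 − 21.5 = 0.8
x=50: ŷ = -8.5 + 50 = 41.5; r = 42.5 − 41.5 = 1
x=60: ŷ = -8.5 + 60 = 51.5; r = 52.2 − 51.5 = 0.7
x=100: ŷ = -8.5 + 100 = 91.5; r = 92.5 − 91.5 = 1
x=110: ŷ = -8.5 + 110 = 101.5; r = 99.5 − 101.5 = -2
x=130: ŷ = -8.5 + 130 = 121.5; r = 121.8 − 121.5 = 0.3

-0.1, -1.7, 0.8, 1, 0.7, 1, -2, 0.3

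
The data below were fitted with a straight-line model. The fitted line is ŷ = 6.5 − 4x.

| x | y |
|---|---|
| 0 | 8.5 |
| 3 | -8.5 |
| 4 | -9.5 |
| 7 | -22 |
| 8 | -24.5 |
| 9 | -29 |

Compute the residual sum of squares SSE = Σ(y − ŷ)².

x=0: ŷ = 6.5 − 4·0 = 6.5; e = 8.5 − 6.5 = 2
x=3: ŷ = 6.5 − 4·3 = -5.5; e = -8.5 − (-5.5) = -3
x=4: ŷ = 6.5 − 4·4 = -9.5; e = -9.5 − (-9.5) = 0
x=7: ŷ = 6.5 − 4·7 = -21.5; e = -22 − (-21.5) = -0.5
x=8: ŷ = 6.5 − 4·8 = -25.5; e = -24.5 − (-25.5) = 1
x=9: ŷ = 6.5 − 4·9 = -29.5; e = -29 − (-29.5) = 0.5
SSE = 4 + 9 + 0 + 0.25 + 1 + 0.25 = 14.5

SSE = 14.5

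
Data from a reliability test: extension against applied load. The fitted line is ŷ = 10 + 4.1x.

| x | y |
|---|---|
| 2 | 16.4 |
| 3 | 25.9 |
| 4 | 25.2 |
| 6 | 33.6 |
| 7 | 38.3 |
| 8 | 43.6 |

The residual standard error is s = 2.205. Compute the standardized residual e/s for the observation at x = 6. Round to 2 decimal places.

ŷ = 10 + 4.1·6 = 34.6
e = 33.6 − 34.6 = -1
e/s = -1 / 2.205 = -0.45

-0.45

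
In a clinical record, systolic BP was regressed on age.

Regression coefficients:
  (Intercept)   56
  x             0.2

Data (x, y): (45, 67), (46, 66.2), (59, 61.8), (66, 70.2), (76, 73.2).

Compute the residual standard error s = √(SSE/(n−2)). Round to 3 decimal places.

x=45: ŷ = 56 + 0.2·45 = 65; r = 67 − 65 = 2
x=46: ŷ = 56 + 0.2·46 = 65.2; r = 66.2 − 65.2 = 1
x=59: ŷ = 56 + 0.2·59 = 67.8; r = 61.8 − 67.8 = -6
x=66: ŷ = 56 + 0.2·66 = 69.2; r = 70.2 − 69.2 = 1
x=76: ŷ = 56 + 0.2·76 = 71.2; r = 73.2 − 71.2 = 2
SSE = 4 + 1 + 36 + 1 + 4 = 46
s = √(46/3) = √15.3333 ≈ 3.916

s = 3.916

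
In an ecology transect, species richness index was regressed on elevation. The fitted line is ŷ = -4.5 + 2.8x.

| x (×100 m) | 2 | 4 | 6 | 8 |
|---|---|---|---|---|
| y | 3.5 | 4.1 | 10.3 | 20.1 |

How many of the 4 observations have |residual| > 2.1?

3

x=2: ŷ = -4.5 + 2.8·2 = 1.1; e = 3.5 − 1.1 = 2.4
x=4: ŷ = -4.5 + 2.8·4 = 6.7; e = 4.1 − 6.7 = -2.6
x=6: ŷ = -4.5 + 2.8·6 = 12.3; e = 10.3 − 12.3 = -2
x=8: ŷ = -4.5 + 2.8·8 = 17.9; e = 20.1 − 17.9 = 2.2
|e| > 2.1: x=2 (|e|=2.4), x=4 (|e|=2.6), x=8 (|e|=2.2) → 3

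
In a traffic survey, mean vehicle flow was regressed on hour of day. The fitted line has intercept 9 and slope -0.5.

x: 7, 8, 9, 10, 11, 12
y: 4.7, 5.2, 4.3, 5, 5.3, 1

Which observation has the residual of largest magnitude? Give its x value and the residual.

x = 12, r = -2

x=7: ŷ = 9 − 0.5·7 = 5.5; r = 4.7 − 5.5 = -0.8
x=8: ŷ = 9 − 0.5·8 = 5; r = 5.2 − 5 = 0.2
x=9: ŷ = 9 − 0.5·9 = 4.5; r = 4.3 − 4.5 = -0.2
x=10: ŷ = 9 − 0.5·10 = 4; r = 5 − 4 = 1
x=11: ŷ = 9 − 0.5·11 = 3.5; r = 5.3 − 3.5 = 1.8
x=12: ŷ = 9 − 0.5·12 = 3; r = 1 − 3 = -2
Largest |r| is 2 at x = 12, residual -2.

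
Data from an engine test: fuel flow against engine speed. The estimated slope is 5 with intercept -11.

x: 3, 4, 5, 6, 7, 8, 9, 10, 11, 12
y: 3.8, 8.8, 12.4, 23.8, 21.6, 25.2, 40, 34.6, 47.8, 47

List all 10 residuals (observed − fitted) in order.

x=3: ŷ = -11 + 5·3 = 4; r = 3.8 − 4 = -0.2
x=4: ŷ = -11 + 5·4 = 9; r = 8.8 − 9 = -0.2
x=5: ŷ = -11 + 5·5 = 14; r = 12.4 − 14 = -1.6
x=6: ŷ = -11 + 5·6 = 19; r = 23.8 − 19 = 4.8
x=7: ŷ = -11 + 5·7 = 24; r = 21.6 − 24 = -2.4
x=8: ŷ = -11 + 5·8 = 29; r = 25.2 − 29 = -3.8
x=9: ŷ = -11 + 5·9 = 34; r = 40 − 34 = 6
x=10: ŷ = -11 + 5·10 = 39; r = 34.6 − 39 = -4.4
x=11: ŷ = -11 + 5·11 = 44; r = 47.8 − 44 = 3.8
x=12: ŷ = -11 + 5·12 = 49; r = 47 − 49 = -2

-0.2, -0.2, -1.6, 4.8, -2.4, -3.8, 6, -4.4, 3.8, -2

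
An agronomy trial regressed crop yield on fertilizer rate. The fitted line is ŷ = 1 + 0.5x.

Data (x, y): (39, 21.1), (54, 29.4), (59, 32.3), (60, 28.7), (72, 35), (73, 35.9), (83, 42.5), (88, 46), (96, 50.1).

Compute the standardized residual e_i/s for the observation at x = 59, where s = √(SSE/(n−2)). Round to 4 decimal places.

1.0752

x=39: ŷ = 1 + 0.5·39 = 20.5; e = 21.1 − 20.5 = 0.6
x=54: ŷ = 1 + 0.5·54 = 28; e = 29.4 − 28 = 1.4
x=59: ŷ = 1 + 0.5·59 = 30.5; e = 32.3 − 30.5 = 1.8
x=60: ŷ = 1 + 0.5·60 = 31; e = 28.7 − 31 = -2.3
x=72: ŷ = 1 + 0.5·72 = 37; e = 35 − 37 = -2
x=73: ŷ = 1 + 0.5·73 = 37.5; e = 35.9 − 37.5 = -1.6
x=83: ŷ = 1 + 0.5·83 = 42.5; e = 42.5 − 42.5 = 0
x=88: ŷ = 1 + 0.5·88 = 45; e = 46 − 45 = 1
x=96: ŷ = 1 + 0.5·96 = 49; e = 50.1 − 49 = 1.1
SSE = 0.36 + 1.96 + 3.24 + 5.29 + 4 + 2.56 + 0 + 1 + 1.21 = 19.62
s = √(19.62/7) = 1.67417
e/s = 1.8 / 1.67417 = 1.0752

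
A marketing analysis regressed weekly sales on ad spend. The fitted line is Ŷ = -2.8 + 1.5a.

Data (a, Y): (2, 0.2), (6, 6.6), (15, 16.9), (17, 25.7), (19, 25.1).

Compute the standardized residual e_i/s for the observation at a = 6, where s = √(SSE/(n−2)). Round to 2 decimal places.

a=2: Ŷ = -2.8 + 1.5·2 = 0.2; e = 0.2 − 0.2 = 0
a=6: Ŷ = -2.8 + 1.5·6 = 6.2; e = 6.6 − 6.2 = 0.4
a=15: Ŷ = -2.8 + 1.5·15 = 19.7; e = 16.9 − 19.7 = -2.8
a=17: Ŷ = -2.8 + 1.5·17 = 22.7; e = 25.7 − 22.7 = 3
a=19: Ŷ = -2.8 + 1.5·19 = 25.7; e = 25.1 − 25.7 = -0.6
SSE = 0 + 0.16 + 7.84 + 9 + 0.36 = 17.36
s = √(17.36/3) = 2.40555
e/s = 0.4 / 2.40555 = 0.17

0.17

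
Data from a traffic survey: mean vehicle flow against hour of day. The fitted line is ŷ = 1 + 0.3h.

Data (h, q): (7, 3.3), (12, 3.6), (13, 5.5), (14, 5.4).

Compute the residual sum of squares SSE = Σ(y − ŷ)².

h=7: ŷ = 1 + 0.3·7 = 3.1; e = 3.3 − 3.1 = 0.2
h=12: ŷ = 1 + 0.3·12 = 4.6; e = 3.6 − 4.6 = -1
h=13: ŷ = 1 + 0.3·13 = 4.9; e = 5.5 − 4.9 = 0.6
h=14: ŷ = 1 + 0.3·14 = 5.2; e = 5.4 − 5.2 = 0.2
SSE = 0.04 + 1 + 0.36 + 0.04 = 1.44

SSE = 1.44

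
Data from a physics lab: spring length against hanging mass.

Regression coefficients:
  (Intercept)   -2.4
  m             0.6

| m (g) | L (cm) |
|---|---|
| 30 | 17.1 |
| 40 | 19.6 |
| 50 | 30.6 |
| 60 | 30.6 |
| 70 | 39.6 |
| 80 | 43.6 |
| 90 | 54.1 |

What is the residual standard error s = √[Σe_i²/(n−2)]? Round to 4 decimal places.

s = 2.6268

m=30: L̂ = -2.4 + 0.6·30 = 15.6; e = 17.1 − 15.6 = 1.5
m=40: L̂ = -2.4 + 0.6·40 = 21.6; e = 19.6 − 21.6 = -2
m=50: L̂ = -2.4 + 0.6·50 = 27.6; e = 30.6 − 27.6 = 3
m=60: L̂ = -2.4 + 0.6·60 = 33.6; e = 30.6 − 33.6 = -3
m=70: L̂ = -2.4 + 0.6·70 = 39.6; e = 39.6 − 39.6 = 0
m=80: L̂ = -2.4 + 0.6·80 = 45.6; e = 43.6 − 45.6 = -2
m=90: L̂ = -2.4 + 0.6·90 = 51.6; e = 54.1 − 51.6 = 2.5
SSE = 2.25 + 4 + 9 + 9 + 0 + 4 + 6.25 = 34.5
s = √(34.5/5) = √6.9 ≈ 2.6268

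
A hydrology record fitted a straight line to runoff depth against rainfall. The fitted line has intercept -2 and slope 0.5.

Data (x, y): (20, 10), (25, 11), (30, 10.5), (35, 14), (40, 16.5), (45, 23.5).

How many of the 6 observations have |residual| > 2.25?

x=20: ŷ = -2 + 0.5·20 = 8; r = 10 − 8 = 2
x=25: ŷ = -2 + 0.5·25 = 10.5; r = 11 − 10.5 = 0.5
x=30: ŷ = -2 + 0.5·30 = 13; r = 10.5 − 13 = -2.5
x=35: ŷ = -2 + 0.5·35 = 15.5; r = 14 − 15.5 = -1.5
x=40: ŷ = -2 + 0.5·40 = 18; r = 16.5 − 18 = -1.5
x=45: ŷ = -2 + 0.5·45 = 20.5; r = 23.5 − 20.5 = 3
|r| > 2.25: x=30 (|r|=2.5), x=45 (|r|=3) → 2

2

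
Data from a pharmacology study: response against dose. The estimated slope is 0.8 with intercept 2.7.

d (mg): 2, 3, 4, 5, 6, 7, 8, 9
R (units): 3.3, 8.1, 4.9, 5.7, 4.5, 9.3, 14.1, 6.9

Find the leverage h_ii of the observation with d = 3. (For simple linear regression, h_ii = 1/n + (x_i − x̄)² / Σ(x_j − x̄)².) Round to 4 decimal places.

d̄ = (2 + 3 + 4 + 5 + 6 + 7 + 8 + 9)/8 = 5.5
Σ(d − d̄)² = 12.25 + 6.25 + 2.25 + 0.25 + 0.25 + 2.25 + 6.25 + 12.25 = 42
h = 1/8 + (-2.5)²/42 = 0.125 + 0.14881 = 0.2738

h = 0.2738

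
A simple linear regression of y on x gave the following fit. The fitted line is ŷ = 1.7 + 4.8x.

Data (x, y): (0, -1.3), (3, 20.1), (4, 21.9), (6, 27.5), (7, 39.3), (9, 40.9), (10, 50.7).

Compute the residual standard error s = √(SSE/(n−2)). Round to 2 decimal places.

s = 3.69

x=0: ŷ = 1.7 + 4.8·0 = 1.7; e = -1.3 − 1.7 = -3
x=3: ŷ = 1.7 + 4.8·3 = 16.1; e = 20.1 − 16.1 = 4
x=4: ŷ = 1.7 + 4.8·4 = 20.9; e = 21.9 − 20.9 = 1
x=6: ŷ = 1.7 + 4.8·6 = 30.5; e = 27.5 − 30.5 = -3
x=7: ŷ = 1.7 + 4.8·7 = 35.3; e = 39.3 − 35.3 = 4
x=9: ŷ = 1.7 + 4.8·9 = 44.9; e = 40.9 − 44.9 = -4
x=10: ŷ = 1.7 + 4.8·10 = 49.7; e = 50.7 − 49.7 = 1
SSE = 9 + 16 + 1 + 9 + 16 + 16 + 1 = 68
s = √(68/5) = √13.6 ≈ 3.69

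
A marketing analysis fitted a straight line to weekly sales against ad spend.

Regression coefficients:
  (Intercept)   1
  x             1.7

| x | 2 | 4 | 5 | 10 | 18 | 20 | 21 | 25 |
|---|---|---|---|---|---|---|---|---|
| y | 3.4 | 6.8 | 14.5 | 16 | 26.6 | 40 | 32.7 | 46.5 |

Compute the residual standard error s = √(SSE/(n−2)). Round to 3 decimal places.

x=2: ŷ = 1 + 1.7·2 = 4.4; e = 3.4 − 4.4 = -1
x=4: ŷ = 1 + 1.7·4 = 7.8; e = 6.8 − 7.8 = -1
x=5: ŷ = 1 + 1.7·5 = 9.5; e = 14.5 − 9.5 = 5
x=10: ŷ = 1 + 1.7·10 = 18; e = 16 − 18 = -2
x=18: ŷ = 1 + 1.7·18 = 31.6; e = 26.6 − 31.6 = -5
x=20: ŷ = 1 + 1.7·20 = 35; e = 40 − 35 = 5
x=21: ŷ = 1 + 1.7·21 = 36.7; e = 32.7 − 36.7 = -4
x=25: ŷ = 1 + 1.7·25 = 43.5; e = 46.5 − 43.5 = 3
SSE = 1 + 1 + 25 + 4 + 25 + 25 + 16 + 9 = 106
s = √(106/6) = √17.6667 ≈ 4.203

s = 4.203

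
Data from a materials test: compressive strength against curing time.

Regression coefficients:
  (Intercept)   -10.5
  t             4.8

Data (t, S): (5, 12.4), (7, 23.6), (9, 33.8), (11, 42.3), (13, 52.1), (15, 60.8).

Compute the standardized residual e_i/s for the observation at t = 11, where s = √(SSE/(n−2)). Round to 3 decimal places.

0.000

t=5: ŷ = -10.5 + 4.8·5 = 13.5; e = 12.4 − 13.5 = -1.1
t=7: ŷ = -10.5 + 4.8·7 = 23.1; e = 23.6 − 23.1 = 0.5
t=9: ŷ = -10.5 + 4.8·9 = 32.7; e = 33.8 − 32.7 = 1.1
t=11: ŷ = -10.5 + 4.8·11 = 42.3; e = 42.3 − 42.3 = 0
t=13: ŷ = -10.5 + 4.8·13 = 51.9; e = 52.1 − 51.9 = 0.2
t=15: ŷ = -10.5 + 4.8·15 = 61.5; e = 60.8 − 61.5 = -0.7
SSE = 1.21 + 0.25 + 1.21 + 0 + 0.04 + 0.49 = 3.2
s = √(3.2/4) = 0.894427
e/s = 0 / 0.894427 = 0.000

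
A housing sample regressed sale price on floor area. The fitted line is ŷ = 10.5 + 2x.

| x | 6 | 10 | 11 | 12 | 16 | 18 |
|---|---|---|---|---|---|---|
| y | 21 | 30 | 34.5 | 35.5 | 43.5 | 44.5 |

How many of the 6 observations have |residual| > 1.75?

x=6: ŷ = 10.5 + 2·6 = 22.5; r = 21 − 22.5 = -1.5
x=10: ŷ = 10.5 + 2·10 = 30.5; r = 30 − 30.5 = -0.5
x=11: ŷ = 10.5 + 2·11 = 32.5; r = 34.5 − 32.5 = 2
x=12: ŷ = 10.5 + 2·12 = 34.5; r = 35.5 − 34.5 = 1
x=16: ŷ = 10.5 + 2·16 = 42.5; r = 43.5 − 42.5 = 1
x=18: ŷ = 10.5 + 2·18 = 46.5; r = 44.5 − 46.5 = -2
|r| > 1.75: x=11 (|r|=2), x=18 (|r|=2) → 2

2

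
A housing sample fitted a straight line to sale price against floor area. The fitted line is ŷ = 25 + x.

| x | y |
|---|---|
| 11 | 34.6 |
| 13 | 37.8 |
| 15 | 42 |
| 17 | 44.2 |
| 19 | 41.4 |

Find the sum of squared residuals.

x=11: ŷ = 25 + 11 = 36; r = 34.6 − 36 = -1.4
x=13: ŷ = 25 + 13 = 38; r = 37.8 − 38 = -0.2
x=15: ŷ = 25 + 15 = 40; r = 42 − 40 = 2
x=17: ŷ = 25 + 17 = 42; r = 44.2 − 42 = 2.2
x=19: ŷ = 25 + 19 = 44; r = 41.4 − 44 = -2.6
SSE = 1.96 + 0.04 + 4 + 4.84 + 6.76 = 17.6

SSE = 17.6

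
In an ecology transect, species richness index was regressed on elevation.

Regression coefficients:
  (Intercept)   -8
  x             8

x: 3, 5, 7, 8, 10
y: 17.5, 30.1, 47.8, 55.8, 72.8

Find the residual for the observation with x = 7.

ŷ = -8 + 8·7 = 48
r = 47.8 − 48 = -0.2

r = -0.2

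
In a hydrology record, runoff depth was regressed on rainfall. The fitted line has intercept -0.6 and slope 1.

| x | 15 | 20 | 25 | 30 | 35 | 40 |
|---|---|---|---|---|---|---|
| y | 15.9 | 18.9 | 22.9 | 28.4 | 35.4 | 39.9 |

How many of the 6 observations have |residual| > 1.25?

x=15: ŷ = -0.6 + 15 = 14.4; e = 15.9 − 14.4 = 1.5
x=20: ŷ = -0.6 + 20 = 19.4; e = 18.9 − 19.4 = -0.5
x=25: ŷ = -0.6 + 25 = 24.4; e = 22.9 − 24.4 = -1.5
x=30: ŷ = -0.6 + 30 = 29.4; e = 28.4 − 29.4 = -1
x=35: ŷ = -0.6 + 35 = 34.4; e = 35.4 − 34.4 = 1
x=40: ŷ = -0.6 + 40 = 39.4; e = 39.9 − 39.4 = 0.5
|e| > 1.25: x=15 (|e|=1.5), x=25 (|e|=1.5) → 2

2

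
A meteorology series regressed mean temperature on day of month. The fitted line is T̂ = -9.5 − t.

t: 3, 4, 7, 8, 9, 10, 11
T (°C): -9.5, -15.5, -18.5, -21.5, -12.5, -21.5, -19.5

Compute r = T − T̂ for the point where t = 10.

T̂ = -9.5 − 10 = -19.5
r = -21.5 − (-19.5) = -2

r = -2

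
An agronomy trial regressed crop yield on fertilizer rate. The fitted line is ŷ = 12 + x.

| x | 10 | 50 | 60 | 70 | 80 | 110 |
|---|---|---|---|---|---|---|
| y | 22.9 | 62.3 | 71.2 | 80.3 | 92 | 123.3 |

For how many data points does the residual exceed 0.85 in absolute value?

x=10: ŷ = 12 + 10 = 22; e = 22.9 − 22 = 0.9
x=50: ŷ = 12 + 50 = 62; e = 62.3 − 62 = 0.3
x=60: ŷ = 12 + 60 = 72; e = 71.2 − 72 = -0.8
x=70: ŷ = 12 + 70 = 82; e = 80.3 − 82 = -1.7
x=80: ŷ = 12 + 80 = 92; e = 92 − 92 = 0
x=110: ŷ = 12 + 110 = 122; e = 123.3 − 122 = 1.3
|e| > 0.85: x=10 (|e|=0.9), x=70 (|e|=1.7), x=110 (|e|=1.3) → 3

3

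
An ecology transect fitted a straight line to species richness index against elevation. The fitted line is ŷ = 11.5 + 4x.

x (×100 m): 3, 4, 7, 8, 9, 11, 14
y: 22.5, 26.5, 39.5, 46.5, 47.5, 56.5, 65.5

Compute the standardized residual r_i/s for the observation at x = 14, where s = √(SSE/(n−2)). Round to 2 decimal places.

-1.12

x=3: ŷ = 11.5 + 4·3 = 23.5; r = 22.5 − 23.5 = -1
x=4: ŷ = 11.5 + 4·4 = 27.5; r = 26.5 − 27.5 = -1
x=7: ŷ = 11.5 + 4·7 = 39.5; r = 39.5 − 39.5 = 0
x=8: ŷ = 11.5 + 4·8 = 43.5; r = 46.5 − 43.5 = 3
x=9: ŷ = 11.5 + 4·9 = 47.5; r = 47.5 − 47.5 = 0
x=11: ŷ = 11.5 + 4·11 = 55.5; r = 56.5 − 55.5 = 1
x=14: ŷ = 11.5 + 4·14 = 67.5; r = 65.5 − 67.5 = -2
SSE = 1 + 1 + 0 + 9 + 0 + 1 + 4 = 16
s = √(16/5) = 1.78885
r/s = -2 / 1.78885 = -1.12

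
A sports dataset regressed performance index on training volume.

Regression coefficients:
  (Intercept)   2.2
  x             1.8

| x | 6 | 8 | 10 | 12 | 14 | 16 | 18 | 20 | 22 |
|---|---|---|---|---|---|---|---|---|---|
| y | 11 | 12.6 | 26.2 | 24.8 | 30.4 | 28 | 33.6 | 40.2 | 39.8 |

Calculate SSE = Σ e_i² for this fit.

x=6: ŷ = 2.2 + 1.8·6 = 13; e = 11 − 13 = -2
x=8: ŷ = 2.2 + 1.8·8 = 16.6; e = 12.6 − 16.6 = -4
x=10: ŷ = 2.2 + 1.8·10 = 20.2; e = 26.2 − 20.2 = 6
x=12: ŷ = 2.2 + 1.8·12 = 23.8; e = 24.8 − 23.8 = 1
x=14: ŷ = 2.2 + 1.8·14 = 27.4; e = 30.4 − 27.4 = 3
x=16: ŷ = 2.2 + 1.8·16 = 31; e = 28 − 31 = -3
x=18: ŷ = 2.2 + 1.8·18 = 34.6; e = 33.6 − 34.6 = -1
x=20: ŷ = 2.2 + 1.8·20 = 38.2; e = 40.2 − 38.2 = 2
x=22: ŷ = 2.2 + 1.8·22 = 41.8; e = 39.8 − 41.8 = -2
SSE = 4 + 16 + 36 + 1 + 9 + 9 + 1 + 4 + 4 = 84

SSE = 84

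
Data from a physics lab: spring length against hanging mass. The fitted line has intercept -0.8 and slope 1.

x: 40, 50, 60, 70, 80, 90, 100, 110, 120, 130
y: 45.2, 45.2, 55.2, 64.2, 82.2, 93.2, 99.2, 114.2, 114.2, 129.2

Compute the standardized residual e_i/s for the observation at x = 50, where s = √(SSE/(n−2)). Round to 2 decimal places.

x=40: ŷ = -0.8 + 40 = 39.2; e = 45.2 − 39.2 = 6
x=50: ŷ = -0.8 + 50 = 49.2; e = 45.2 − 49.2 = -4
x=60: ŷ = -0.8 + 60 = 59.2; e = 55.2 − 59.2 = -4
x=70: ŷ = -0.8 + 70 = 69.2; e = 64.2 − 69.2 = -5
x=80: ŷ = -0.8 + 80 = 79.2; e = 82.2 − 79.2 = 3
x=90: ŷ = -0.8 + 90 = 89.2; e = 93.2 − 89.2 = 4
x=100: ŷ = -0.8 + 100 = 99.2; e = 99.2 − 99.2 = 0
x=110: ŷ = -0.8 + 110 = 109.2; e = 114.2 − 109.2 = 5
x=120: ŷ = -0.8 + 120 = 119.2; e = 114.2 − 119.2 = -5
x=130: ŷ = -0.8 + 130 = 129.2; e = 129.2 − 129.2 = 0
SSE = 36 + 16 + 16 + 25 + 9 + 16 + 0 + 25 + 25 + 0 = 168
s = √(168/8) = 4.58258
e/s = -4 / 4.58258 = -0.87

-0.87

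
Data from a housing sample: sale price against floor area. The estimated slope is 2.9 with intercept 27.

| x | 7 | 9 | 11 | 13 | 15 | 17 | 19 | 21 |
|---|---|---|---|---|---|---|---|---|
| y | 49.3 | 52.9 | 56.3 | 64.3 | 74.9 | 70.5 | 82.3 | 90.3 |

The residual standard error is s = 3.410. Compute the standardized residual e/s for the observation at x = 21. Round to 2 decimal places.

0.70

ŷ = 27 + 2.9·21 = 87.9
e = 90.3 − 87.9 = 2.4
e/s = 2.4 / 3.410 = 0.70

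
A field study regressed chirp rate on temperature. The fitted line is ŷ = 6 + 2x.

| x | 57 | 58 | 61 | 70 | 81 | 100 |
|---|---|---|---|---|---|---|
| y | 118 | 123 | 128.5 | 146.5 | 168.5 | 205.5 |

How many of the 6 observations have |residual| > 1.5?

1

x=57: ŷ = 6 + 2·57 = 120; r = 118 − 120 = -2
x=58: ŷ = 6 + 2·58 = 122; r = 123 − 122 = 1
x=61: ŷ = 6 + 2·61 = 128; r = 128.5 − 128 = 0.5
x=70: ŷ = 6 + 2·70 = 146; r = 146.5 − 146 = 0.5
x=81: ŷ = 6 + 2·81 = 168; r = 168.5 − 168 = 0.5
x=100: ŷ = 6 + 2·100 = 206; r = 205.5 − 206 = -0.5
|r| > 1.5: x=57 (|r|=2) → 1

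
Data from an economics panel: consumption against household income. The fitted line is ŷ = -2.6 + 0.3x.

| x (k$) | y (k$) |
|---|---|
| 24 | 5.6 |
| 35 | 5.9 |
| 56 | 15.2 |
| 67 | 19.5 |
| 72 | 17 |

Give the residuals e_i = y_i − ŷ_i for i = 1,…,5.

1, -2, 1, 2, -2

x=24: ŷ = -2.6 + 0.3·24 = 4.6; e = 5.6 − 4.6 = 1
x=35: ŷ = -2.6 + 0.3·35 = 7.9; e = 5.9 − 7.9 = -2
x=56: ŷ = -2.6 + 0.3·56 = 14.2; e = 15.2 − 14.2 = 1
x=67: ŷ = -2.6 + 0.3·67 = 17.5; e = 19.5 − 17.5 = 2
x=72: ŷ = -2.6 + 0.3·72 = 19; e = 17 − 19 = -2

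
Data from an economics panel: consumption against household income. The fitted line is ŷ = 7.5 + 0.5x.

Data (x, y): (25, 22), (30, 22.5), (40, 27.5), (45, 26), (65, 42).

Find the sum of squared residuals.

SSE = 24

x=25: ŷ = 7.5 + 0.5·25 = 20; r = 22 − 20 = 2
x=30: ŷ = 7.5 + 0.5·30 = 22.5; r = 22.5 − 22.5 = 0
x=40: ŷ = 7.5 + 0.5·40 = 27.5; r = 27.5 − 27.5 = 0
x=45: ŷ = 7.5 + 0.5·45 = 30; r = 26 − 30 = -4
x=65: ŷ = 7.5 + 0.5·65 = 40; r = 42 − 40 = 2
SSE = 4 + 0 + 0 + 16 + 4 = 24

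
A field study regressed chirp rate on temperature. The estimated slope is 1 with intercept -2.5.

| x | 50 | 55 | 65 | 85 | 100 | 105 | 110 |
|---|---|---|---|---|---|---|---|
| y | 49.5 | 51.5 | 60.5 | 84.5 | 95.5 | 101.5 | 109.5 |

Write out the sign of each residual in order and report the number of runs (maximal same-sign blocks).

x=50: ŷ = -2.5 + 50 = 47.5; e = 49.5 − 47.5 = 2
x=55: ŷ = -2.5 + 55 = 52.5; e = 51.5 − 52.5 = -1
x=65: ŷ = -2.5 + 65 = 62.5; e = 60.5 − 62.5 = -2
x=85: ŷ = -2.5 + 85 = 82.5; e = 84.5 − 82.5 = 2
x=100: ŷ = -2.5 + 100 = 97.5; e = 95.5 − 97.5 = -2
x=105: ŷ = -2.5 + 105 = 102.5; e = 101.5 − 102.5 = -1
x=110: ŷ = -2.5 + 110 = 107.5; e = 109.5 − 107.5 = 2
Signs: + − − + − − +
Runs: +×1, −×2, +×1, −×2, +×1 → 5

5 runs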